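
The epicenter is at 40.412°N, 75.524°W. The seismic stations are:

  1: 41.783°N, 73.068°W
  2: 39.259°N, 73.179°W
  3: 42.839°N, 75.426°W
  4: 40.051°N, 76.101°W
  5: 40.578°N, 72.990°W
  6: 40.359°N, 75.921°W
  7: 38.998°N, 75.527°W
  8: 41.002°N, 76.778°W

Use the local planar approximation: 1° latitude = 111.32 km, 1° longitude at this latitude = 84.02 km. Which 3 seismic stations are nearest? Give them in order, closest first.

6, 4, 8

Distances from 40.412°N, 75.524°W:
1: 256.660 km
2: 235.146 km
3: 270.299 km
4: 62.970 km
5: 213.707 km
6: 33.874 km
7: 157.407 km
8: 124.156 km
Sorted: 6 (33.874 km) < 4 (62.970 km) < 8 (124.156 km) < 7 (157.407 km) < 5 (213.707 km) < …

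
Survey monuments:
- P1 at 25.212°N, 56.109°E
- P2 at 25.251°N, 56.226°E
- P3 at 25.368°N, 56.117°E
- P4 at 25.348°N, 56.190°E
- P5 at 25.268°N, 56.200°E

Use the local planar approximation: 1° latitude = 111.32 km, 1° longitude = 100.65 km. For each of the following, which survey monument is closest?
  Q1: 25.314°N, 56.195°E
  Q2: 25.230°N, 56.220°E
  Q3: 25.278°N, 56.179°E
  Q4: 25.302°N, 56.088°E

Q1 at 25.314°N, 56.195°E:
  P1: 14.278 km
  P2: 7.676 km
  P3: 9.888 km
  P4: 3.818 km
  P5: 5.145 km
  → nearest: P4 (3.818 km)
Q2 at 25.230°N, 56.220°E:
  P1: 11.350 km
  P2: 2.414 km
  P3: 18.533 km
  P4: 13.478 km
  P5: 4.685 km
  → nearest: P2 (2.414 km)
Q3 at 25.278°N, 56.179°E:
  P1: 10.179 km
  P2: 5.605 km
  P3: 11.803 km
  P4: 7.871 km
  P5: 2.389 km
  → nearest: P5 (2.389 km)
Q4 at 25.302°N, 56.088°E:
  P1: 10.239 km
  P2: 15.005 km
  P3: 7.906 km
  P4: 11.473 km
  P5: 11.891 km
  → nearest: P3 (7.906 km)

Q1→P4; Q2→P2; Q3→P5; Q4→P3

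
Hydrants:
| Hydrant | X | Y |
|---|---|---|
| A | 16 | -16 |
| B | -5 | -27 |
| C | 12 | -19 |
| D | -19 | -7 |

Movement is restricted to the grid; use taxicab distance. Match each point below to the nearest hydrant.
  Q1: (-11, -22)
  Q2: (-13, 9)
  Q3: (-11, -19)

Q1 at (-11, -22):
  A: 33
  B: 11
  C: 26
  D: 23
  → nearest: B (11)
Q2 at (-13, 9):
  A: 54
  B: 44
  C: 53
  D: 22
  → nearest: D (22)
Q3 at (-11, -19):
  A: 30
  B: 14
  C: 23
  D: 20
  → nearest: B (14)

Q1→B; Q2→D; Q3→B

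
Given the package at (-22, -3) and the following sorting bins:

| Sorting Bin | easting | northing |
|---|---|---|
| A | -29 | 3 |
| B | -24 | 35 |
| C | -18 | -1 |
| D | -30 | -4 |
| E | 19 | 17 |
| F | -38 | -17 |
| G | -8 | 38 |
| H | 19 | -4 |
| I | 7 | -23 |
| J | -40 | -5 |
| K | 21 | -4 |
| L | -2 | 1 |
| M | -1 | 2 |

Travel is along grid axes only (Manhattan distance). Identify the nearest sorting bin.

Distances from (-22, -3):
A: |-7| + |6| = 7 + 6 = 13
B: |-2| + |38| = 2 + 38 = 40
C: |4| + |2| = 4 + 2 = 6
D: |-8| + |-1| = 8 + 1 = 9
E: |41| + |20| = 41 + 20 = 61
F: |-16| + |-14| = 16 + 14 = 30
G: |14| + |41| = 14 + 41 = 55
H: |41| + |-1| = 41 + 1 = 42
I: |29| + |-20| = 29 + 20 = 49
J: |-18| + |-2| = 18 + 2 = 20
K: |43| + |-1| = 43 + 1 = 44
L: |20| + |4| = 20 + 4 = 24
M: |21| + |5| = 21 + 5 = 26
Minimum: C at 6.

C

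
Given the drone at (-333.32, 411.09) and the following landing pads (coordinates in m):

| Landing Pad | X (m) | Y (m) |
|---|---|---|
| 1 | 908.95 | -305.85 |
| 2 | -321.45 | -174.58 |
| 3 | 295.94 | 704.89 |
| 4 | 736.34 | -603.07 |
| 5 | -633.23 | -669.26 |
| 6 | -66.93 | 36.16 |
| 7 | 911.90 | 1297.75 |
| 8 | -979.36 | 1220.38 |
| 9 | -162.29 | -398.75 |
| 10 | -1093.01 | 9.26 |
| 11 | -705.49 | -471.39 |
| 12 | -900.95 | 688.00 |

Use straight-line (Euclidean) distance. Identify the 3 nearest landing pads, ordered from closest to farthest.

6, 2, 12

Distances from (-333.32, 411.09):
1: 1434.31 m
2: 585.79 m
3: 694.47 m
4: 1474.01 m
5: 1121.21 m
6: 459.93 m
7: 1528.64 m
8: 1035.53 m
9: 827.70 m
10: 859.42 m
11: 957.75 m
12: 631.57 m
Sorted: 6 (459.93 m) < 2 (585.79 m) < 12 (631.57 m) < 3 (694.47 m) < 9 (827.70 m) < …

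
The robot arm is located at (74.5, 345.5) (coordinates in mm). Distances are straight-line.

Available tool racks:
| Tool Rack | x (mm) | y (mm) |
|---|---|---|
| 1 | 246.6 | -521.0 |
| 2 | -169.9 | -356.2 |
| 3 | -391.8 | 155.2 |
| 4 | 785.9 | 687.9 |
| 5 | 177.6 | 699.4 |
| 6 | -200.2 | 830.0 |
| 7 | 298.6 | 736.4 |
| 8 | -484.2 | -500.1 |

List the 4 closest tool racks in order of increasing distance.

Distances from (74.5, 345.5):
1: √((172.1)² + (-866.5)²) = √(29618.410 + 750822.250) = 883.4 mm
2: √((-244.4)² + (-701.7)²) = √(59731.360 + 492382.890) = 743.0 mm
3: √((-466.3)² + (-190.3)²) = √(217435.690 + 36214.090) = 503.6 mm
4: √((711.4)² + (342.4)²) = √(506089.960 + 117237.760) = 789.5 mm
5: √((103.1)² + (353.9)²) = √(10629.610 + 125245.210) = 368.6 mm
6: √((-274.7)² + (484.5)²) = √(75460.090 + 234740.250) = 557.0 mm
7: √((224.1)² + (390.9)²) = √(50220.810 + 152802.810) = 450.6 mm
8: √((-558.7)² + (-845.6)²) = √(312145.690 + 715039.360) = 1013.5 mm
Sorted: 5 (368.6 mm) < 7 (450.6 mm) < 3 (503.6 mm) < 6 (557.0 mm) < 2 (743.0 mm) < 4 (789.5 mm) < …

5, 7, 3, 6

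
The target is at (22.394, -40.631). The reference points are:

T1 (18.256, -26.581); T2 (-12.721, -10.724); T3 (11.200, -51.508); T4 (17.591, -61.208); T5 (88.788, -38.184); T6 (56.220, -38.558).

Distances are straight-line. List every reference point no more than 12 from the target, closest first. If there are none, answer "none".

none

Distances from (22.394, -40.631):
T1: √((-4.138)² + (14.050)²) = √(17.12304 + 197.40250) = 14.647
T2: √((-35.115)² + (29.907)²) = √(1233.06322 + 894.42865) = 46.125
T3: √((-11.194)² + (-10.877)²) = √(125.30564 + 118.30913) = 15.608
T4: √((-4.803)² + (-20.577)²) = √(23.06881 + 423.41293) = 21.130
T5: √((66.394)² + (2.447)²) = √(4408.16324 + 5.98781) = 66.439
T6: √((33.826)² + (2.073)²) = √(1144.19828 + 4.29733) = 33.889
Threshold 12: none within range.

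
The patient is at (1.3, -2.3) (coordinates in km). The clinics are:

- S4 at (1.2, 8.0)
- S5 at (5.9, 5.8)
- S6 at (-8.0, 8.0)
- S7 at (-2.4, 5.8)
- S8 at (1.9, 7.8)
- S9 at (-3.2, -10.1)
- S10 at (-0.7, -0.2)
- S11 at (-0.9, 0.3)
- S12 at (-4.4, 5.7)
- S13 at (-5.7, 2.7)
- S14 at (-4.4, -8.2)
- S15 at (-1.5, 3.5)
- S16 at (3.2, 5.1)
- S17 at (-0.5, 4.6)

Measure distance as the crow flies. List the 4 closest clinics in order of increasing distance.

S10, S11, S15, S17

Distances from (1.3, -2.3):
S4: 10.3 km
S5: 9.3 km
S6: 13.9 km
S7: 8.9 km
S8: 10.1 km
S9: 9.0 km
S10: 2.9 km
S11: 3.4 km
S12: 9.8 km
S13: 8.6 km
S14: 8.2 km
S15: 6.4 km
S16: 7.6 km
S17: 7.1 km
Sorted: S10 (2.9 km) < S11 (3.4 km) < S15 (6.4 km) < S17 (7.1 km) < S16 (7.6 km) < S14 (8.2 km) < …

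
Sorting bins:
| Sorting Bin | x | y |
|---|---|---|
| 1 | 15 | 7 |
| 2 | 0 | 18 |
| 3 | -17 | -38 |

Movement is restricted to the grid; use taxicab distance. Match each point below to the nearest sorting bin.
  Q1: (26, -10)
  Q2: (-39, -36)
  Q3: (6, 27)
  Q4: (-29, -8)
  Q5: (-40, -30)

Q1 at (26, -10):
  1: 28
  2: 54
  3: 71
  → nearest: 1 (28)
Q2 at (-39, -36):
  1: 97
  2: 93
  3: 24
  → nearest: 3 (24)
Q3 at (6, 27):
  1: 29
  2: 15
  3: 88
  → nearest: 2 (15)
Q4 at (-29, -8):
  1: 59
  2: 55
  3: 42
  → nearest: 3 (42)
Q5 at (-40, -30):
  1: 92
  2: 88
  3: 31
  → nearest: 3 (31)

Q1→1; Q2→3; Q3→2; Q4→3; Q5→3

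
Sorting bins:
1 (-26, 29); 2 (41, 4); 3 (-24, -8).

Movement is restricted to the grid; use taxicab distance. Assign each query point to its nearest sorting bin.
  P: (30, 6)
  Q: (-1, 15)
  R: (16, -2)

P→2; Q→1; R→2

P at (30, 6):
  1: |-56| + |23| = 56 + 23 = 79
  2: |11| + |-2| = 11 + 2 = 13
  3: |-54| + |-14| = 54 + 14 = 68
  → nearest: 2 (13)
Q at (-1, 15):
  1: |-25| + |14| = 25 + 14 = 39
  2: |42| + |-11| = 42 + 11 = 53
  3: |-23| + |-23| = 23 + 23 = 46
  → nearest: 1 (39)
R at (16, -2):
  1: |-42| + |31| = 42 + 31 = 73
  2: |25| + |6| = 25 + 6 = 31
  3: |-40| + |-6| = 40 + 6 = 46
  → nearest: 2 (31)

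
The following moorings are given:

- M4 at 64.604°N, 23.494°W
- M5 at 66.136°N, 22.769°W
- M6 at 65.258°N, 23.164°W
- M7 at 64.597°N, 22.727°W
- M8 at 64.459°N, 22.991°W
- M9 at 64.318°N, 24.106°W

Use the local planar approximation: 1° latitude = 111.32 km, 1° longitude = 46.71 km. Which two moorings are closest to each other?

Pairwise distances:
M4–M5: 173.872 km
M4–M6: 74.417 km
M4–M7: 35.835 km
M4–M8: 28.506 km
M4–M9: 42.788 km
M5–M6: 99.465 km
M5–M7: 171.333 km
M5–M8: 186.971 km
M5–M9: 211.796 km
M6–M7: 76.361 km
M6–M8: 89.311 km
M6–M9: 113.516 km
M7–M8: 19.699 km
M7–M9: 71.510 km
M8–M9: 54.395 km
Closest pair: M7–M8 at 19.699 km.

M7 and M8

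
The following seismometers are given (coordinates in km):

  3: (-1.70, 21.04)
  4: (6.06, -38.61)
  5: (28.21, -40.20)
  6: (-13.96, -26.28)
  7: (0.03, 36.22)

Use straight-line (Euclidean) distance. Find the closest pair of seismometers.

Pairwise distances:
3–4: √((7.76)² + (-59.65)²) = √(60.2176 + 3558.1225) = 60.15 km
3–5: √((29.91)² + (-61.24)²) = √(894.6081 + 3750.3376) = 68.15 km
3–6: √((-12.26)² + (-47.32)²) = √(150.3076 + 2239.1824) = 48.88 km
3–7: √((1.73)² + (15.18)²) = √(2.9929 + 230.4324) = 15.28 km
4–5: √((22.15)² + (-1.59)²) = √(490.6225 + 2.5281) = 22.21 km
4–6: √((-20.02)² + (12.33)²) = √(400.8004 + 152.0289) = 23.51 km
4–7: √((-6.03)² + (74.83)²) = √(36.3609 + 5599.5289) = 75.07 km
5–6: √((-42.17)² + (13.92)²) = √(1778.3089 + 193.7664) = 44.41 km
5–7: √((-28.18)² + (76.42)²) = √(794.1124 + 5840.0164) = 81.45 km
6–7: √((13.99)² + (62.50)²) = √(195.7201 + 3906.2500) = 64.05 km
Closest pair: 3–7 at 15.28 km.

3 and 7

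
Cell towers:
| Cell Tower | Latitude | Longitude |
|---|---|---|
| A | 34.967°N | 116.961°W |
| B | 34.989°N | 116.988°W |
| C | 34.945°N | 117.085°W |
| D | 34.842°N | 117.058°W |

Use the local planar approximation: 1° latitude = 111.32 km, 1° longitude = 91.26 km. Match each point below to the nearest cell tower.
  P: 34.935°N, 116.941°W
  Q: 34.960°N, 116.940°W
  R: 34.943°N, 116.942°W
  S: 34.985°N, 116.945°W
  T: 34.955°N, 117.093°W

P→A; Q→A; R→A; S→A; T→C

P at 34.935°N, 116.941°W:
  A: 4.003 km
  B: 7.385 km
  C: 13.189 km
  D: 14.872 km
  → nearest: A (4.003 km)
Q at 34.960°N, 116.940°W:
  A: 2.069 km
  B: 5.442 km
  C: 13.338 km
  D: 16.986 km
  → nearest: A (2.069 km)
R at 34.943°N, 116.942°W:
  A: 3.185 km
  B: 6.622 km
  C: 13.052 km
  D: 15.443 km
  → nearest: A (3.185 km)
S at 34.985°N, 116.945°W:
  A: 2.479 km
  B: 3.949 km
  C: 13.530 km
  D: 18.967 km
  → nearest: A (2.479 km)
T at 34.955°N, 117.093°W:
  A: 12.120 km
  B: 10.303 km
  C: 1.331 km
  D: 12.978 km
  → nearest: C (1.331 km)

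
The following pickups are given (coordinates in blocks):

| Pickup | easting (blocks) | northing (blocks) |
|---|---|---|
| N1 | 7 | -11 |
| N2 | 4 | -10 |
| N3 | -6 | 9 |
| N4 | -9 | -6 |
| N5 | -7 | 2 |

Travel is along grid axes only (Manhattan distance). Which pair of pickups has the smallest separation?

N1 and N2

Pairwise distances:
N1–N2: |-3| + |1| = 3 + 1 = 4 blocks
N1–N3: |-13| + |20| = 13 + 20 = 33 blocks
N1–N4: |-16| + |5| = 16 + 5 = 21 blocks
N1–N5: |-14| + |13| = 14 + 13 = 27 blocks
N2–N3: |-10| + |19| = 10 + 19 = 29 blocks
N2–N4: |-13| + |4| = 13 + 4 = 17 blocks
N2–N5: |-11| + |12| = 11 + 12 = 23 blocks
N3–N4: |-3| + |-15| = 3 + 15 = 18 blocks
N3–N5: |-1| + |-7| = 1 + 7 = 8 blocks
N4–N5: |2| + |8| = 2 + 8 = 10 blocks
Closest pair: N1–N2 at 4 blocks.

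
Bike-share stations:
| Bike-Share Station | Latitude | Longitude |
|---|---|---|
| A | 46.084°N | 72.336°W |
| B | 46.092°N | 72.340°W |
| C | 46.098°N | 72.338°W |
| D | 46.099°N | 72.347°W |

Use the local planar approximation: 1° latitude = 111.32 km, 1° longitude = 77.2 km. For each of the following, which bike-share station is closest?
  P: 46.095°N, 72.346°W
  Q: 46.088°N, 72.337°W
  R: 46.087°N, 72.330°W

P→D; Q→A; R→A

P at 46.095°N, 72.346°W:
  A: 1.447561 km
  B: 0.571037 km
  C: 0.702110 km
  D: 0.451923 km
  → nearest: D (0.451923 km)
Q at 46.088°N, 72.337°W:
  A: 0.451923 km
  B: 0.501909 km
  C: 1.115874 km
  D: 1.447561 km
  → nearest: A (0.451923 km)
R at 46.087°N, 72.330°W:
  A: 0.571037 km
  B: 0.951729 km
  C: 1.371451 km
  D: 1.872662 km
  → nearest: A (0.571037 km)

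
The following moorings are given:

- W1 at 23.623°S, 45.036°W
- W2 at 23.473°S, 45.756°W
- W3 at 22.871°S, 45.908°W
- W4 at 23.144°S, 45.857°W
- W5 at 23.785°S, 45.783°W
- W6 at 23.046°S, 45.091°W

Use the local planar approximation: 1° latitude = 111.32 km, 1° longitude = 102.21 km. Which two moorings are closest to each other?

Pairwise distances:
W3–W4: 30.834 km
W2–W5: 34.841 km
W2–W4: 38.051 km
W1–W6: 64.477 km
W2–W3: 68.792 km
W4–W5: 71.756 km
W1–W2: 75.462 km
W1–W5: 78.452 km
W4–W6: 79.049 km
W2–W6: 82.942 km
W3–W6: 85.748 km
W1–W4: 99.423 km
W3–W5: 102.545 km
W5–W6: 108.491 km
W1–W3: 122.276 km
Closest pair: W3–W4 at 30.834 km.

W3 and W4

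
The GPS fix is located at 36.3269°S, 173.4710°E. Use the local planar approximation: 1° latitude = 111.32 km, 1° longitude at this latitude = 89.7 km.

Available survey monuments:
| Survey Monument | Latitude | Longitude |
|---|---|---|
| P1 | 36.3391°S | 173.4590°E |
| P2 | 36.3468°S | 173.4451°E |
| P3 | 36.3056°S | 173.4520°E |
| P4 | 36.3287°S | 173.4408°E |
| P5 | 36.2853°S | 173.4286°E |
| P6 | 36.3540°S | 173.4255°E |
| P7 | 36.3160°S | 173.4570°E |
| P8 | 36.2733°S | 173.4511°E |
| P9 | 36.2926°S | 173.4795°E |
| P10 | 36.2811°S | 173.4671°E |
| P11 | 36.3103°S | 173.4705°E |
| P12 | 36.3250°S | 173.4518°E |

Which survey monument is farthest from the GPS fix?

Distances from 36.3269°S, 173.4710°E:
P1: 1.7329 km
P2: 3.2101 km
P3: 2.9201 km
P4: 2.7163 km
P5: 5.9925 km
P6: 5.0753 km
P7: 1.7462 km
P8: 6.2280 km
P9: 3.8937 km
P10: 5.1104 km
P11: 1.8485 km
P12: 1.7352 km
Maximum: P8 at 6.2280 km.

P8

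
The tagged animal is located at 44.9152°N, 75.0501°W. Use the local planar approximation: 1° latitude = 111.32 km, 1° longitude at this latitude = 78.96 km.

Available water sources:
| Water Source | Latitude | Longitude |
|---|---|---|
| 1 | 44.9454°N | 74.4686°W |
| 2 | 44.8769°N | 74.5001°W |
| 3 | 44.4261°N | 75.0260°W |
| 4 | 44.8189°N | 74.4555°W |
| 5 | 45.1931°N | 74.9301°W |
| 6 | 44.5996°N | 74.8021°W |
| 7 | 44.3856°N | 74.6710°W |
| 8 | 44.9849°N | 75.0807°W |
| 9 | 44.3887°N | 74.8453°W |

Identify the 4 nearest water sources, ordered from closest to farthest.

8, 5, 6, 2

Distances from 44.9152°N, 75.0501°W:
1: √((0.0302·111.32)² + (0.5815·78.96)²) = √(11.302130 + 2108.209264) = 46.0382 km
2: √((-0.0383·111.32)² + (0.5500·78.96)²) = √(18.177910 + 1885.991184) = 43.6368 km
3: √((-0.4891·111.32)² + (0.0241·78.96)²) = √(2964.433558 + 3.621165) = 54.4799 km
4: √((-0.0963·111.32)² + (0.5946·78.96)²) = √(114.920887 + 2204.266443) = 48.1579 km
5: √((0.2779·111.32)² + (0.1200·78.96)²) = √(957.025454 + 89.779415) = 32.3544 km
6: √((-0.3156·111.32)² + (0.2480·78.96)²) = √(1234.299021 + 383.457857) = 40.2213 km
7: √((-0.5296·111.32)² + (0.3791·78.96)²) = √(3475.700515 + 896.028551) = 66.1191 km
8: √((0.0697·111.32)² + (-0.0306·78.96)²) = √(60.202143 + 5.837906) = 8.1265 km
9: √((-0.5265·111.32)² + (0.2048·78.96)²) = √(3435.129756 + 261.501500) = 60.7999 km
Sorted: 8 (8.1265 km) < 5 (32.3544 km) < 6 (40.2213 km) < 2 (43.6368 km) < 1 (46.0382 km) < 4 (48.1579 km) < …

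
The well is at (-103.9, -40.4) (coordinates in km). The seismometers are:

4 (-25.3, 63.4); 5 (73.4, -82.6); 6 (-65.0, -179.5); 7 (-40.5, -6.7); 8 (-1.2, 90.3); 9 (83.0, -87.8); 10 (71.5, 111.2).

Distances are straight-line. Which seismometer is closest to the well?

Distances from (-103.9, -40.4):
4: 130.2 km
5: 182.3 km
6: 144.4 km
7: 71.8 km
8: 166.2 km
9: 192.8 km
10: 231.8 km
Minimum: 7 at 71.8 km.

7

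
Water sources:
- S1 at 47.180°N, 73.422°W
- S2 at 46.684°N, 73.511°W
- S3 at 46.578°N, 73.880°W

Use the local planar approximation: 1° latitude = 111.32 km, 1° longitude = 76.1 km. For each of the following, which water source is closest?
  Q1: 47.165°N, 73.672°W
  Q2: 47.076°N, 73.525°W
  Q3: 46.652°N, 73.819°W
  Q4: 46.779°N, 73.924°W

Q1 at 47.165°N, 73.672°W:
  S1: 19.098 km
  S2: 54.929 km
  S3: 67.235 km
  → nearest: S1 (19.098 km)
Q2 at 47.076°N, 73.525°W:
  S1: 13.981 km
  S2: 43.650 km
  S3: 61.670 km
  → nearest: S1 (13.981 km)
Q3 at 46.652°N, 73.819°W:
  S1: 66.087 km
  S2: 23.708 km
  S3: 9.456 km
  → nearest: S3 (9.456 km)
Q4 at 46.779°N, 73.924°W:
  S1: 58.754 km
  S2: 33.161 km
  S3: 22.624 km
  → nearest: S3 (22.624 km)

Q1→S1; Q2→S1; Q3→S3; Q4→S3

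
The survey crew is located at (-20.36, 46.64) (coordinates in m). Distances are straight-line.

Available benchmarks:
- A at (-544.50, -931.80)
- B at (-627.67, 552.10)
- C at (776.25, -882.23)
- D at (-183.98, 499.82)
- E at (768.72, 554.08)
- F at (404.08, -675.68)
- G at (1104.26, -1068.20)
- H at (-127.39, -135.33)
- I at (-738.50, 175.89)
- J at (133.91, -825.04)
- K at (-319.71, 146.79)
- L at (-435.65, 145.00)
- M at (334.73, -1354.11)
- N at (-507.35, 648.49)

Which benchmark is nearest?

H

Distances from (-20.36, 46.64):
A: √((-524.14)² + (-978.44)²) = √(274722.7396 + 957344.8336) = 1109.99 m
B: √((-607.31)² + (505.46)²) = √(368825.4361 + 255489.8116) = 790.14 m
C: √((796.61)² + (-928.87)²) = √(634587.4921 + 862799.4769) = 1223.68 m
D: √((-163.62)² + (453.18)²) = √(26771.5044 + 205372.1124) = 481.81 m
E: √((789.08)² + (507.44)²) = √(622647.2464 + 257495.3536) = 938.16 m
F: √((424.44)² + (-722.32)²) = √(180149.3136 + 521746.1824) = 837.79 m
G: √((1124.62)² + (-1114.84)²) = √(1264770.1444 + 1242868.2256) = 1583.55 m
H: √((-107.03)² + (-181.97)²) = √(11455.4209 + 33113.0809) = 211.11 m
I: √((-718.14)² + (129.25)²) = √(515725.0596 + 16705.5625) = 729.68 m
J: √((154.27)² + (-871.68)²) = √(23799.2329 + 759826.0224) = 885.23 m
K: √((-299.35)² + (100.15)²) = √(89610.4225 + 10030.0225) = 315.66 m
L: √((-415.29)² + (98.36)²) = √(172465.7841 + 9674.6896) = 426.78 m
M: √((355.09)² + (-1400.75)²) = √(126088.9081 + 1962100.5625) = 1445.06 m
N: √((-486.99)² + (601.85)²) = √(237159.2601 + 362223.4225) = 774.20 m
Minimum: H at 211.11 m.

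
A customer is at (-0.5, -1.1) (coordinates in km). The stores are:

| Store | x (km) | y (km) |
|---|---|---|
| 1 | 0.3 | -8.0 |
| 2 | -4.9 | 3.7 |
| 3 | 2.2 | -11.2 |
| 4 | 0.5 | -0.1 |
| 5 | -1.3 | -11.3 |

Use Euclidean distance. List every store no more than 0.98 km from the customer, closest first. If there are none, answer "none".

Distances from (-0.5, -1.1):
1: √((0.8)² + (-6.9)²) = √(0.640 + 47.610) = 6.9 km
2: √((-4.4)² + (4.8)²) = √(19.360 + 23.040) = 6.5 km
3: √((2.7)² + (-10.1)²) = √(7.290 + 102.010) = 10.5 km
4: √((1.0)² + (1.0)²) = √(1.000 + 1.000) = 1.4 km
5: √((-0.8)² + (-10.2)²) = √(0.640 + 104.040) = 10.2 km
Threshold 0.98 km: none within range.

none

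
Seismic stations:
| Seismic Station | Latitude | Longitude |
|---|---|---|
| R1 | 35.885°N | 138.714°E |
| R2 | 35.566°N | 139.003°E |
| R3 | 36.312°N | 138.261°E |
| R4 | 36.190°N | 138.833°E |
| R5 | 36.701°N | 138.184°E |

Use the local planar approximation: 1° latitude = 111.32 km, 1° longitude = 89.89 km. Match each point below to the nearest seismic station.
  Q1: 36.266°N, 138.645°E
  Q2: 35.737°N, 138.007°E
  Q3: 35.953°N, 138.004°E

Q1→R4; Q2→R1; Q3→R3

Q1 at 36.266°N, 138.645°E:
  R1: 42.864 km
  R2: 84.307 km
  R3: 34.896 km
  R4: 18.899 km
  R5: 63.735 km
  → nearest: R4 (18.899 km)
Q2 at 35.737°N, 138.007°E:
  R1: 65.653 km
  R2: 91.532 km
  R3: 67.959 km
  R4: 89.755 km
  R5: 108.486 km
  → nearest: R1 (65.653 km)
Q3 at 35.953°N, 138.004°E:
  R1: 64.269 km
  R2: 99.599 km
  R3: 46.161 km
  R4: 79.051 km
  R5: 84.825 km
  → nearest: R3 (46.161 km)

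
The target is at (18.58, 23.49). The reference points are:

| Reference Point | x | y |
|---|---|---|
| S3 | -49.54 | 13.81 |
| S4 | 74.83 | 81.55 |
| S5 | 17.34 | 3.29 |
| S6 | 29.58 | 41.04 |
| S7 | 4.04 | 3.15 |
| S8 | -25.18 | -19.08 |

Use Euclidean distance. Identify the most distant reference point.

S4

Distances from (18.58, 23.49):
S3: √((-68.12)² + (-9.68)²) = √(4640.3344 + 93.7024) = 68.80
S4: √((56.25)² + (58.06)²) = √(3164.0625 + 3370.9636) = 80.84
S5: √((-1.24)² + (-20.20)²) = √(1.5376 + 408.0400) = 20.24
S6: √((11.00)² + (17.55)²) = √(121.0000 + 308.0025) = 20.71
S7: √((-14.54)² + (-20.34)²) = √(211.4116 + 413.7156) = 25.00
S8: √((-43.76)² + (-42.57)²) = √(1914.9376 + 1812.2049) = 61.05
Maximum: S4 at 80.84.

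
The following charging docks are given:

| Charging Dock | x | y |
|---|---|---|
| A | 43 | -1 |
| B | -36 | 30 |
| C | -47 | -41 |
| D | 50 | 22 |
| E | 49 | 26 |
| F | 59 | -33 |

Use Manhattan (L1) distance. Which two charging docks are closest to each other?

Pairwise distances:
A–B: 110
A–C: 130
A–D: 30
A–E: 33
A–F: 48
B–C: 82
B–D: 94
B–E: 89
B–F: 158
C–D: 160
C–E: 163
C–F: 114
D–E: 5
D–F: 64
E–F: 69
Closest pair: D–E at 5.

D and E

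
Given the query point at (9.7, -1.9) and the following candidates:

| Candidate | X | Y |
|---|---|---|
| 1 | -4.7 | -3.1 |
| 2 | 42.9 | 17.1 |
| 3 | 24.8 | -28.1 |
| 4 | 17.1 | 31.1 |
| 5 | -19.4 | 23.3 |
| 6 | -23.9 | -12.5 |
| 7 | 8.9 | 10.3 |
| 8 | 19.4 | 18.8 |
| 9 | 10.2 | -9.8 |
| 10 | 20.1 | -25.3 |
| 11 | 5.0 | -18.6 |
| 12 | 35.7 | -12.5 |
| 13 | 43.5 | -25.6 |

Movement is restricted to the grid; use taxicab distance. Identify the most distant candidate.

Distances from (9.7, -1.9):
1: |-14.4| + |-1.2| = 14.4 + 1.2 = 15.6
2: |33.2| + |19.0| = 33.2 + 19.0 = 52.2
3: |15.1| + |-26.2| = 15.1 + 26.2 = 41.3
4: |7.4| + |33.0| = 7.4 + 33.0 = 40.4
5: |-29.1| + |25.2| = 29.1 + 25.2 = 54.3
6: |-33.6| + |-10.6| = 33.6 + 10.6 = 44.2
7: |-0.8| + |12.2| = 0.8 + 12.2 = 13.0
8: |9.7| + |20.7| = 9.7 + 20.7 = 30.4
9: |0.5| + |-7.9| = 0.5 + 7.9 = 8.4
10: |10.4| + |-23.4| = 10.4 + 23.4 = 33.8
11: |-4.7| + |-16.7| = 4.7 + 16.7 = 21.4
12: |26.0| + |-10.6| = 26.0 + 10.6 = 36.6
13: |33.8| + |-23.7| = 33.8 + 23.7 = 57.5
Maximum: 13 at 57.5.

13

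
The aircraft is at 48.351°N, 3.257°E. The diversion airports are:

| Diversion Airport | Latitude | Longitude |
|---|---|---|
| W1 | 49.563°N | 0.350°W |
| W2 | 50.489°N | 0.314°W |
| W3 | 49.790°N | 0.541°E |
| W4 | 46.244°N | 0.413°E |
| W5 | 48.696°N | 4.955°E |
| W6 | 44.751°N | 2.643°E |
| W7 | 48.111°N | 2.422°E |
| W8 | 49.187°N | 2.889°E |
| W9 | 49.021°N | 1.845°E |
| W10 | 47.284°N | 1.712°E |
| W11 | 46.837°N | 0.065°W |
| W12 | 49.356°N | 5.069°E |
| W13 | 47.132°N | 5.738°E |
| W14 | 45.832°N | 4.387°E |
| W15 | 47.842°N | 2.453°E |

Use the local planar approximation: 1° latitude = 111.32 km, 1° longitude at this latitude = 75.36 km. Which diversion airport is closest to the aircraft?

Distances from 48.351°N, 3.257°E:
W1: 303.466 km
W2: 359.257 km
W3: 259.911 km
W4: 317.725 km
W5: 133.600 km
W6: 403.414 km
W7: 68.362 km
W8: 97.108 km
W9: 129.944 km
W10: 166.327 km
W11: 301.792 km
W12: 176.530 km
W13: 231.022 km
W14: 293.060 km
W15: 82.956 km
Minimum: W7 at 68.362 km.

W7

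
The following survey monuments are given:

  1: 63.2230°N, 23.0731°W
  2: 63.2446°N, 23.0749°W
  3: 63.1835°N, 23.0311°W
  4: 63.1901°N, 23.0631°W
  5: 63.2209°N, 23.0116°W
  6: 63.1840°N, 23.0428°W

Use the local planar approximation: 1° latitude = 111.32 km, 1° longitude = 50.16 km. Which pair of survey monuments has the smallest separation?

3 and 6

Pairwise distances:
1–2: 2.4062 km
1–3: 4.8758 km
1–4: 3.6966 km
1–5: 3.0937 km
1–6: 4.5998 km
2–3: 7.1477 km
2–4: 6.0957 km
2–5: 4.1282 km
2–6: 6.9355 km
3–4: 1.7653 km
3–5: 4.2767 km
3–6: 0.5895 km
4–5: 4.2929 km
4–6: 1.2239 km
5–6: 4.3957 km
Closest pair: 3–6 at 0.5895 km.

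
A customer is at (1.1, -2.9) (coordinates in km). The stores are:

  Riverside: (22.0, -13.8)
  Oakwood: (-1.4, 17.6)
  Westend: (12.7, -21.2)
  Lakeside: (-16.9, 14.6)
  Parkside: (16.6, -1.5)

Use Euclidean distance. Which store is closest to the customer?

Parkside

Distances from (1.1, -2.9):
Riverside: √((20.9)² + (-10.9)²) = √(436.810 + 118.810) = 23.6 km
Oakwood: √((-2.5)² + (20.5)²) = √(6.250 + 420.250) = 20.7 km
Westend: √((11.6)² + (-18.3)²) = √(134.560 + 334.890) = 21.7 km
Lakeside: √((-18.0)² + (17.5)²) = √(324.000 + 306.250) = 25.1 km
Parkside: √((15.5)² + (1.4)²) = √(240.250 + 1.960) = 15.6 km
Minimum: Parkside at 15.6 km.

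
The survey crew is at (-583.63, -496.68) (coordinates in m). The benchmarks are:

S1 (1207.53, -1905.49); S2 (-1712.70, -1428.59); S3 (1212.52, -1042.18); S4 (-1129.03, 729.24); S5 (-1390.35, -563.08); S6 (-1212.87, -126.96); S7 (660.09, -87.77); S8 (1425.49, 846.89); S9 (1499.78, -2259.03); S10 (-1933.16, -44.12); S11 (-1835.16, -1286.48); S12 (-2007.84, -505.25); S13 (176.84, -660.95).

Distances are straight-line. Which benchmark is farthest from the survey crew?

Distances from (-583.63, -496.68):
S1: √((1791.16)² + (-1408.81)²) = √(3208254.1456 + 1984745.6161) = 2278.82 m
S2: √((-1129.07)² + (-931.91)²) = √(1274799.0649 + 868456.2481) = 1463.99 m
S3: √((1796.15)² + (-545.50)²) = √(3226154.8225 + 297570.2500) = 1877.16 m
S4: √((-545.40)² + (1225.92)²) = √(297461.1600 + 1502879.8464) = 1341.77 m
S5: √((-806.72)² + (-66.40)²) = √(650797.1584 + 4408.9600) = 809.45 m
S6: √((-629.24)² + (369.72)²) = √(395942.9776 + 136692.8784) = 729.82 m
S7: √((1243.72)² + (408.91)²) = √(1546839.4384 + 167207.3881) = 1309.22 m
S8: √((2009.12)² + (1343.57)²) = √(4036563.1744 + 1805180.3449) = 2416.97 m
S9: √((2083.41)² + (-1762.35)²) = √(4340597.2281 + 3105877.5225) = 2728.82 m
S10: √((-1349.53)² + (452.56)²) = √(1821231.2209 + 204810.5536) = 1423.39 m
S11: √((-1251.53)² + (-789.80)²) = √(1566327.3409 + 623784.0400) = 1479.90 m
S12: √((-1424.21)² + (-8.57)²) = √(2028374.1241 + 73.4449) = 1424.24 m
S13: √((760.47)² + (-164.27)²) = √(578314.6209 + 26984.6329) = 778.01 m
Maximum: S9 at 2728.82 m.

S9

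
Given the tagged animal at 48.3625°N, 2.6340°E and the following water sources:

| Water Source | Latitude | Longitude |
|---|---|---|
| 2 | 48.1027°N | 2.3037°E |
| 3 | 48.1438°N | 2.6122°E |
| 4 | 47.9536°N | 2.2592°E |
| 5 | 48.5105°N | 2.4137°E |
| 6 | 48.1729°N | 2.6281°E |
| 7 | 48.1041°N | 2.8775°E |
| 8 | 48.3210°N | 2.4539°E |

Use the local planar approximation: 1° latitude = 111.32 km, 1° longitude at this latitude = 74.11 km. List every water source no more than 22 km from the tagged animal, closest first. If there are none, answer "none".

Distances from 48.3625°N, 2.6340°E:
2: 37.8896 km
3: 24.3992 km
4: 53.3244 km
5: 23.1946 km
6: 21.1108 km
7: 33.9570 km
8: 14.1241 km
Threshold 22 km: 8 (14.1241 km), 6 (21.1108 km) are within range.

8, 6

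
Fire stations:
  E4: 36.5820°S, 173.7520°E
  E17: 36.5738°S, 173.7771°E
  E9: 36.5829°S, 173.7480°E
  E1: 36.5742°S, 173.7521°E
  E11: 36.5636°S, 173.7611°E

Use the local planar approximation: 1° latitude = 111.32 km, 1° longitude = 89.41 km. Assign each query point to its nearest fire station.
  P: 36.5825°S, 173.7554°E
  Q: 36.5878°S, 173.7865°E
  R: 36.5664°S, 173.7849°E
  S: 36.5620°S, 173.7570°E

P at 36.5825°S, 173.7554°E:
  E4: 0.3090 km
  E17: 2.1685 km
  E9: 0.6631 km
  E1: 0.9699 km
  E11: 2.1648 km
  → nearest: E4 (0.3090 km)
Q at 36.5878°S, 173.7865°E:
  E4: 3.1515 km
  E17: 1.7707 km
  E9: 3.4852 km
  E1: 3.4281 km
  E11: 3.5235 km
  → nearest: E17 (1.7707 km)
R at 36.5664°S, 173.7849°E:
  E4: 3.4159 km
  E17: 1.0793 km
  E9: 3.7761 km
  E1: 3.0585 km
  E11: 2.1507 km
  → nearest: E17 (1.0793 km)
S at 36.5620°S, 173.7570°E:
  E4: 2.2708 km
  E17: 2.2260 km
  E9: 2.4618 km
  E1: 1.4270 km
  E11: 0.4076 km
  → nearest: E11 (0.4076 km)

P→E4; Q→E17; R→E17; S→E11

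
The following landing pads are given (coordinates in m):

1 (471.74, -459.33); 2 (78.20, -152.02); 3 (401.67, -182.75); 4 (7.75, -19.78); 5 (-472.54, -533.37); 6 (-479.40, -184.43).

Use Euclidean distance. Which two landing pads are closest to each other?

Pairwise distances:
2–4: 149.84 m
1–3: 285.32 m
2–3: 324.93 m
5–6: 349.01 m
3–4: 426.30 m
1–2: 499.31 m
4–6: 514.22 m
2–6: 558.54 m
1–4: 639.13 m
2–5: 669.88 m
4–5: 703.17 m
3–6: 881.07 m
3–5: 941.90 m
1–5: 947.18 m
1–6: 990.07 m
Closest pair: 2–4 at 149.84 m.

2 and 4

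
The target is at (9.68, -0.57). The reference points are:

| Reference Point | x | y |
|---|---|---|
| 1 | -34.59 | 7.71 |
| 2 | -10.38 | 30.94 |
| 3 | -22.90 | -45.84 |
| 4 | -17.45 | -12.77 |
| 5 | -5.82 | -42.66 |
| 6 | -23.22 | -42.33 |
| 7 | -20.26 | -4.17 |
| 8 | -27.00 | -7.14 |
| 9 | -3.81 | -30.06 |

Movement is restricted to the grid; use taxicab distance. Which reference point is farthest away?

3

Distances from (9.68, -0.57):
1: 52.55
2: 51.57
3: 77.85
4: 39.33
5: 57.59
6: 74.66
7: 33.54
8: 43.25
9: 42.98
Maximum: 3 at 77.85.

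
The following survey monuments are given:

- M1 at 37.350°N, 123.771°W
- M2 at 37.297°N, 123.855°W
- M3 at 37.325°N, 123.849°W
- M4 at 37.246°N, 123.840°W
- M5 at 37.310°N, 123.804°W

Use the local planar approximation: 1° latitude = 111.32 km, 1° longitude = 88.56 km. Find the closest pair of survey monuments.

M2 and M3

Pairwise distances:
M2–M3: √((0.028·111.32)² + (0.006·88.56)²) = √(9.71544 + 0.28234) = 3.162 km
M3–M5: √((-0.015·111.32)² + (0.045·88.56)²) = √(2.78823 + 15.88182) = 4.321 km
M2–M5: √((0.013·111.32)² + (0.051·88.56)²) = √(2.09427 + 20.39931) = 4.743 km
M1–M5: √((-0.040·111.32)² + (-0.033·88.56)²) = √(19.82743 + 8.54089) = 5.326 km
M2–M4: √((-0.051·111.32)² + (0.015·88.56)²) = √(32.23196 + 1.76465) = 5.831 km
M1–M3: √((-0.025·111.32)² + (-0.078·88.56)²) = √(7.74509 + 47.71604) = 7.447 km
M4–M5: √((0.064·111.32)² + (0.036·88.56)²) = √(50.75822 + 10.16436) = 7.805 km
M3–M4: √((-0.079·111.32)² + (0.009·88.56)²) = √(77.33936 + 0.63527) = 8.830 km
M1–M2: √((-0.053·111.32)² + (-0.084·88.56)²) = √(34.80953 + 55.33932) = 9.495 km
M1–M4: √((-0.104·111.32)² + (-0.069·88.56)²) = √(134.03341 + 37.33992) = 13.091 km
Closest pair: M2–M3 at 3.162 km.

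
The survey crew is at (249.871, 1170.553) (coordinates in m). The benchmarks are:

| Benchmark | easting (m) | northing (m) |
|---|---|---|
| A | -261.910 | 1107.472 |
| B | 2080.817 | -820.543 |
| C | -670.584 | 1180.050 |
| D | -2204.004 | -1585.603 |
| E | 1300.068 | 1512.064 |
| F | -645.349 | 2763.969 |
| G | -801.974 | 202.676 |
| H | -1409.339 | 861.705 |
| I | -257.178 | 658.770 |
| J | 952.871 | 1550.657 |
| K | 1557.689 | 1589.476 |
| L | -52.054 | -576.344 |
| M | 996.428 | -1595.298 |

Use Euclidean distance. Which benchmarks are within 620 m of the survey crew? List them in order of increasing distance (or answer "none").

A

Distances from (249.871, 1170.553):
A: 515.654 m
B: 2704.963 m
C: 920.504 m
D: 3690.244 m
E: 1104.329 m
F: 1827.674 m
G: 1429.393 m
H: 1687.710 m
I: 720.431 m
J: 799.180 m
K: 1373.275 m
L: 1772.797 m
M: 2864.835 m
Threshold 620 m: A (515.654 m) is within range.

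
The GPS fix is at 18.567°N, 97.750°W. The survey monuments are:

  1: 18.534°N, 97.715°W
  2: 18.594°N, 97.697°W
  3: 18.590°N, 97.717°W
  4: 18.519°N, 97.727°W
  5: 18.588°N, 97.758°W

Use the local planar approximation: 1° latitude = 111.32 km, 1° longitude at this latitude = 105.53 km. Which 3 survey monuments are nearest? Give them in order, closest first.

Distances from 18.567°N, 97.750°W:
1: √((-0.033·111.32)² + (0.035·105.53)²) = √(13.49504 + 13.64231) = 5.209 km
2: √((0.027·111.32)² + (0.053·105.53)²) = √(9.03387 + 31.28266) = 6.350 km
3: √((0.023·111.32)² + (0.033·105.53)²) = √(6.55544 + 12.12774) = 4.322 km
4: √((-0.048·111.32)² + (0.023·105.53)²) = √(28.55150 + 5.89125) = 5.869 km
5: √((0.021·111.32)² + (-0.008·105.53)²) = √(5.46493 + 0.71274) = 2.485 km
Sorted: 5 (2.485 km) < 3 (4.322 km) < 1 (5.209 km) < 4 (5.869 km) < 2 (6.350 km)

5, 3, 1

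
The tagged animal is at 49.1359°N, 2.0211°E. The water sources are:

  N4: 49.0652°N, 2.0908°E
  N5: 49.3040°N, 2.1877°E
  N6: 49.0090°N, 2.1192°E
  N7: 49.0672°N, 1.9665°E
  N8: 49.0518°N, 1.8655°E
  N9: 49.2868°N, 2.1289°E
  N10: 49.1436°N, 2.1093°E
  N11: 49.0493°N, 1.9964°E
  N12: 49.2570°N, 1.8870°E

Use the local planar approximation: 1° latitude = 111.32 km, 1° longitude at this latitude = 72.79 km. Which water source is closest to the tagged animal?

N10

Distances from 49.1359°N, 2.0211°E:
N4: 9.3639 km
N5: 22.2987 km
N6: 15.8287 km
N7: 8.6187 km
N8: 14.6945 km
N9: 18.5405 km
N10: 6.4770 km
N11: 9.8065 km
N12: 16.6437 km
Minimum: N10 at 6.4770 km.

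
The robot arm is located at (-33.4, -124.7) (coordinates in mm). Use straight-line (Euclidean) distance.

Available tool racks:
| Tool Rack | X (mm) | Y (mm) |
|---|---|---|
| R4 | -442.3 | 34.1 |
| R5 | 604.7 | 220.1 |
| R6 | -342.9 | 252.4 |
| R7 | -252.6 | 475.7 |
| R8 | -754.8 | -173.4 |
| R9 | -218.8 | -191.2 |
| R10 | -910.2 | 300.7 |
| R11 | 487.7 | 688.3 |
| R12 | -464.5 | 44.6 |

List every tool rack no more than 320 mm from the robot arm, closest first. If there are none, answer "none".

Distances from (-33.4, -124.7):
R4: √((-408.9)² + (158.8)²) = √(167199.210 + 25217.440) = 438.7 mm
R5: √((638.1)² + (344.8)²) = √(407171.610 + 118887.040) = 725.3 mm
R6: √((-309.5)² + (377.1)²) = √(95790.250 + 142204.410) = 487.8 mm
R7: √((-219.2)² + (600.4)²) = √(48048.640 + 360480.160) = 639.2 mm
R8: √((-721.4)² + (-48.7)²) = √(520417.960 + 2371.690) = 723.0 mm
R9: √((-185.4)² + (-66.5)²) = √(34373.160 + 4422.250) = 197.0 mm
R10: √((-876.8)² + (425.4)²) = √(768778.240 + 180965.160) = 974.5 mm
R11: √((521.1)² + (813.0)²) = √(271545.210 + 660969.000) = 965.7 mm
R12: √((-431.1)² + (169.3)²) = √(185847.210 + 28662.490) = 463.2 mm
Threshold 320 mm: R9 (197.0 mm) is within range.

R9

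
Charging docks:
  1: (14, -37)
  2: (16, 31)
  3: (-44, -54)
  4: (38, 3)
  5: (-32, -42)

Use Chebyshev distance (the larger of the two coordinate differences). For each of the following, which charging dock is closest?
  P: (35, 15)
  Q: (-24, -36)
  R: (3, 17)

P→4; Q→5; R→2

P at (35, 15):
  1: 52
  2: 19
  3: 79
  4: 12
  5: 67
  → nearest: 4 (12)
Q at (-24, -36):
  1: 38
  2: 67
  3: 20
  4: 62
  5: 8
  → nearest: 5 (8)
R at (3, 17):
  1: 54
  2: 14
  3: 71
  4: 35
  5: 59
  → nearest: 2 (14)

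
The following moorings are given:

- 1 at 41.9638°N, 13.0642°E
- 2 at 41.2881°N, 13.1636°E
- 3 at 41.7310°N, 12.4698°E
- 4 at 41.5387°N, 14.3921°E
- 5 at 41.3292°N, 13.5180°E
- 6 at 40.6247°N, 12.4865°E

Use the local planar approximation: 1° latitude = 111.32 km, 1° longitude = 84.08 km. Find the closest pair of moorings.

Pairwise distances:
1–2: 75.6818 km
1–3: 56.2967 km
1–4: 121.2645 km
1–5: 80.2893 km
1–6: 156.7826 km
2–3: 76.3792 km
2–4: 106.9931 km
2–5: 30.1472 km
2–6: 93.2463 km
3–4: 163.0384 km
3–5: 98.8332 km
3–6: 123.1613 km
4–5: 77.1058 km
4–6: 189.7991 km
5–6: 116.9286 km
Closest pair: 2–5 at 30.1472 km.

2 and 5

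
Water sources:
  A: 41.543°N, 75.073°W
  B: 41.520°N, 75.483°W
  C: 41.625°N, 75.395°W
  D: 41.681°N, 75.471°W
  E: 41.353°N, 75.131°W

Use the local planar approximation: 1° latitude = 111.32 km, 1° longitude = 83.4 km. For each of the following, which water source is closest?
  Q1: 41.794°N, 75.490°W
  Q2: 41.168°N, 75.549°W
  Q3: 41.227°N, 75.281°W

Q1 at 41.794°N, 75.490°W:
  A: 44.612 km
  B: 30.507 km
  C: 20.413 km
  D: 12.679 km
  E: 57.502 km
  → nearest: D (12.679 km)
Q2 at 41.168°N, 75.549°W:
  A: 57.607 km
  B: 39.569 km
  C: 52.469 km
  D: 57.476 km
  E: 40.490 km
  → nearest: B (39.569 km)
Q3 at 41.227°N, 75.281°W:
  A: 39.222 km
  B: 36.711 km
  C: 45.314 km
  D: 52.965 km
  E: 18.795 km
  → nearest: E (18.795 km)

Q1→D; Q2→B; Q3→E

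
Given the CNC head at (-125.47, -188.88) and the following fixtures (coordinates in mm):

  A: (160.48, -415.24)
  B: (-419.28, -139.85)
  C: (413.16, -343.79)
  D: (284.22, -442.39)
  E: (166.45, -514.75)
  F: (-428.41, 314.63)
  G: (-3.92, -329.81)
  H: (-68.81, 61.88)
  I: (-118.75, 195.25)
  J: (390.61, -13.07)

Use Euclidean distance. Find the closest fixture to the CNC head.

G

Distances from (-125.47, -188.88):
A: √((285.95)² + (-226.36)²) = √(81767.4025 + 51238.8496) = 364.70 mm
B: √((-293.81)² + (49.03)²) = √(86324.3161 + 2403.9409) = 297.87 mm
C: √((538.63)² + (-154.91)²) = √(290122.2769 + 23997.1081) = 560.46 mm
D: √((409.69)² + (-253.51)²) = √(167845.8961 + 64267.3201) = 481.78 mm
E: √((291.92)² + (-325.87)²) = √(85217.2864 + 106191.2569) = 437.50 mm
F: √((-302.94)² + (503.51)²) = √(91772.6436 + 253522.3201) = 587.62 mm
G: √((121.55)² + (-140.93)²) = √(14774.4025 + 19861.2649) = 186.11 mm
H: √((56.66)² + (250.76)²) = √(3210.3556 + 62880.5776) = 257.08 mm
I: √((6.72)² + (384.13)²) = √(45.1584 + 147555.8569) = 384.19 mm
J: √((516.08)² + (175.81)²) = √(266338.5664 + 30909.1561) = 545.20 mm
Minimum: G at 186.11 mm.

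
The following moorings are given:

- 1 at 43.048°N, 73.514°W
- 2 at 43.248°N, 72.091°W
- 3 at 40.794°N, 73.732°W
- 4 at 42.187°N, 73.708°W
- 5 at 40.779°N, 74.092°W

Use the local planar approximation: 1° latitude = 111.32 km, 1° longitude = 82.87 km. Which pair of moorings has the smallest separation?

3 and 5

Pairwise distances:
1–2: 120.007 km
1–3: 251.565 km
1–4: 97.185 km
1–5: 257.087 km
2–3: 305.156 km
2–4: 178.623 km
2–5: 320.997 km
3–4: 155.082 km
3–5: 29.880 km
4–5: 159.936 km
Closest pair: 3–5 at 29.880 km.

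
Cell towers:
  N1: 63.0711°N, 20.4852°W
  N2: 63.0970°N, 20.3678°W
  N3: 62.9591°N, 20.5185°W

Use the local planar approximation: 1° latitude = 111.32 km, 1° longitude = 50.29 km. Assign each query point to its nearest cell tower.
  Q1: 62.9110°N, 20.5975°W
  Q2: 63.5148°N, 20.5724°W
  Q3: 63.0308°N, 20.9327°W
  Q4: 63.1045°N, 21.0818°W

Q1→N3; Q2→N2; Q3→N3; Q4→N1

Q1 at 62.9110°N, 20.5975°W:
  N1: 18.6957 km
  N2: 23.7099 km
  N3: 6.6674 km
  → nearest: N3 (6.6674 km)
Q2 at 63.5148°N, 20.5724°W:
  N1: 49.5870 km
  N2: 47.6341 km
  N3: 61.9199 km
  → nearest: N2 (47.6341 km)
Q3 at 63.0308°N, 20.9327°W:
  N1: 22.9476 km
  N2: 29.3491 km
  N3: 22.3070 km
  → nearest: N3 (22.3070 km)
Q4 at 63.1045°N, 21.0818°W:
  N1: 30.2325 km
  N2: 35.9168 km
  N3: 32.6264 km
  → nearest: N1 (30.2325 km)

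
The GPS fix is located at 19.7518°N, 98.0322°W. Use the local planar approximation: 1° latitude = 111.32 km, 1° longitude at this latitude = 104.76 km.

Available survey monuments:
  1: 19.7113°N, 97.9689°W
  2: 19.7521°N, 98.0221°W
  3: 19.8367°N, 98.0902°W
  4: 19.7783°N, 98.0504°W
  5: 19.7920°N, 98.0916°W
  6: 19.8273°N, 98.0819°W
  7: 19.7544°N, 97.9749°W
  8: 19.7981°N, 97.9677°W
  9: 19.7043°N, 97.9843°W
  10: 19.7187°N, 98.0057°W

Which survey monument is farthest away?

3

Distances from 19.7518°N, 98.0322°W:
1: 8.0188 km
2: 1.0586 km
3: 11.2357 km
4: 3.5125 km
5: 7.6648 km
6: 9.8867 km
7: 6.0097 km
8: 8.4984 km
9: 7.2897 km
10: 4.6134 km
Maximum: 3 at 11.2357 km.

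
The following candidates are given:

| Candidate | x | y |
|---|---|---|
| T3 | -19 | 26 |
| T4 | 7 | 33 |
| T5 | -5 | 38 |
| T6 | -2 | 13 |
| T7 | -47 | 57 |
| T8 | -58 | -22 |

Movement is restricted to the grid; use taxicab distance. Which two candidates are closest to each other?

Pairwise distances:
T3–T4: |26| + |7| = 26 + 7 = 33
T3–T5: |14| + |12| = 14 + 12 = 26
T3–T6: |17| + |-13| = 17 + 13 = 30
T3–T7: |-28| + |31| = 28 + 31 = 59
T3–T8: |-39| + |-48| = 39 + 48 = 87
T4–T5: |-12| + |5| = 12 + 5 = 17
T4–T6: |-9| + |-20| = 9 + 20 = 29
T4–T7: |-54| + |24| = 54 + 24 = 78
T4–T8: |-65| + |-55| = 65 + 55 = 120
T5–T6: |3| + |-25| = 3 + 25 = 28
T5–T7: |-42| + |19| = 42 + 19 = 61
T5–T8: |-53| + |-60| = 53 + 60 = 113
T6–T7: |-45| + |44| = 45 + 44 = 89
T6–T8: |-56| + |-35| = 56 + 35 = 91
T7–T8: |-11| + |-79| = 11 + 79 = 90
Closest pair: T4–T5 at 17.

T4 and T5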